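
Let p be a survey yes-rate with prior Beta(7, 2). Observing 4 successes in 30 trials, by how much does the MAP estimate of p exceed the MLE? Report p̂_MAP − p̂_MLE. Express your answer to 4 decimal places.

Posterior is Beta(11, 28); MAP = (11−1)/(39−2) = 10/37 ≈ 0.27027.
MLE ignores the prior: p̂_MLE = k/n = 4/30 ≈ 0.13333.
Difference = 10/37 − 4/30 = 76/555 ≈ 0.1369.

MAP − MLE = 0.1369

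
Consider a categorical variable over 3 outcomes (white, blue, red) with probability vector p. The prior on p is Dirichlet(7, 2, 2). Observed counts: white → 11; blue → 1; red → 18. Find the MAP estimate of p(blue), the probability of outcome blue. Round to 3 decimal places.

MAP estimate of p(blue) = 0.053

The posterior is Dirichlet(αᵢ + nᵢ) = Dirichlet(18, 3, 20).
For a Dirichlet(a₁,…,a_K) with all aᵢ > 1, the mode has j-th component (aⱼ − 1)/(Σaᵢ − K).
Here Σaᵢ = 41 and K = 3, so p(blue) = (3 − 1)/(41 − 3) = 2/38 ≈ 0.053.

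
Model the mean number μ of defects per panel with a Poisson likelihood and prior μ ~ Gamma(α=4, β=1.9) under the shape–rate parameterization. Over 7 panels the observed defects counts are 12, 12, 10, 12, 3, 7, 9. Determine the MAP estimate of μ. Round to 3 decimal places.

μ̂_MAP = 7.640

Σxᵢ = 12+12+10+12+3+7+9 = 65, with n = 7.
Posterior ∝ μ^3e^(−1.9μ) · μ^65e^(−7μ) = μ^68e^(−8.9μ), i.e. Gamma(shape=69, rate=8.9).
The mode of a Gamma(a, b) with a ≥ 1 (shape–rate) is (a−1)/b = 68/8.9 ≈ 7.640.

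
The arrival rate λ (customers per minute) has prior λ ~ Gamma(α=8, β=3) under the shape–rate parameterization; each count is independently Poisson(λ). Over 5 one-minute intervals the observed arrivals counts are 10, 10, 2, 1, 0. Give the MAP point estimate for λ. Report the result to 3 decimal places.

Σxᵢ = 10+10+2+1+0 = 23, with n = 5.
Posterior ∝ λ^7e^(−3λ) · λ^23e^(−5λ) = λ^30e^(−8λ), i.e. Gamma(shape=31, rate=8).
The mode of a Gamma(a, b) with a ≥ 1 (shape–rate) is (a−1)/b = 30/8 ≈ 3.750.

λ̂_MAP = 3.750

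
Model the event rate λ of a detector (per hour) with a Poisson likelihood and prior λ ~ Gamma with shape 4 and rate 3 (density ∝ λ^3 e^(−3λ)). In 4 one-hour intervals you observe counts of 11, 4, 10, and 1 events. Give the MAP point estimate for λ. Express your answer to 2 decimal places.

λ̂_MAP = 4.14

Σxᵢ = 11+4+10+1 = 26, with n = 4.
Posterior ∝ λ^3e^(−3λ) · λ^26e^(−4λ) = λ^29e^(−7λ), i.e. Gamma(shape=30, rate=7).
The mode of a Gamma(a, b) with a ≥ 1 (shape–rate) is (a−1)/b = 29/7 ≈ 4.14.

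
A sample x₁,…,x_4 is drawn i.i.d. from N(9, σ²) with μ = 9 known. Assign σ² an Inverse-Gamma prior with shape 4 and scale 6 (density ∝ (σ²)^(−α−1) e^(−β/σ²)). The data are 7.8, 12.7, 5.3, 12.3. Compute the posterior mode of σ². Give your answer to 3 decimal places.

Sum of squared deviations about the known mean: SS = (7.8−9)² + (12.7−9)² + (5.3−9)² + (12.3−9)² = 39.71.
The Normal likelihood contributes (σ²)^(−n/2) exp(−SS/(2σ²)), so the posterior is Inverse-Gamma(α + n/2, β + SS/2) = Inverse-Gamma(6, 25.855).
The mode of Inverse-Gamma(a, b) is b/(a+1) = 25.855/7 ≈ 3.694.

σ̂²_MAP = 3.694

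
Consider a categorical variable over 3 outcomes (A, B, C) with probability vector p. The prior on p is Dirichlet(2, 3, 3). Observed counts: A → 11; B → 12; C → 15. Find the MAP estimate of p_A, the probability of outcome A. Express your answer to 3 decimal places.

The posterior is Dirichlet(αᵢ + nᵢ) = Dirichlet(13, 15, 18).
For a Dirichlet(a₁,…,a_K) with all aᵢ > 1, the mode has j-th component (aⱼ − 1)/(Σaᵢ − K).
Here Σaᵢ = 46 and K = 3, so p_A = (13 − 1)/(46 − 3) = 12/43 ≈ 0.279.

MAP estimate of p_A = 0.279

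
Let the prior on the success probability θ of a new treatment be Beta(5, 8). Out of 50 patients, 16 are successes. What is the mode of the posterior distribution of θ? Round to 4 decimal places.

θ̂_MAP = 0.3279

Prior: Beta(5, 8).
Data: 16 successes in 50 trials. The binomial likelihood contributes θ^16(1−θ)^34, so the posterior is Beta(5+16, 8+34) = Beta(21, 42).
For Beta(a, b) with a, b > 1 the mode is (a−1)/(a+b−2) = 20/61 ≈ 0.3279.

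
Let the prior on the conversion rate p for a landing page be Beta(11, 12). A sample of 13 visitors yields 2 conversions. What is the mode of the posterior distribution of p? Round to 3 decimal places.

p̂_MAP = 0.353

Prior: Beta(11, 12).
Data: 2 successes in 13 trials. The binomial likelihood contributes p^2(1−p)^11, so the posterior is Beta(11+2, 12+11) = Beta(13, 23).
For Beta(a, b) with a, b > 1 the mode is (a−1)/(a+b−2) = 12/34 ≈ 0.353.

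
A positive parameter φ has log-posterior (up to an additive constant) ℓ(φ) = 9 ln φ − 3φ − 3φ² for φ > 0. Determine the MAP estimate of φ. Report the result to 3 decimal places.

ℓ'(φ) = 9/φ − 3 − 6φ. Setting this to zero and multiplying by φ: 6φ² + 3φ − 9 = 0.
φ = (−3 + √(3² + 4·6·9)) / (2·6) = (−3 + √225) / 12 = (−3 + 15)/12 = 1.
ℓ''(φ) = −9/φ² − 6 < 0, confirming a maximum.

φ̂_MAP = 1.000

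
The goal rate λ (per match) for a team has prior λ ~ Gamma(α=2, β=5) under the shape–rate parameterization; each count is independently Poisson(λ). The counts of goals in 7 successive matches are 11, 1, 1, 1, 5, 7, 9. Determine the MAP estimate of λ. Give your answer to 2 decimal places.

λ̂_MAP = 3.00

Σxᵢ = 11+1+1+1+5+7+9 = 35, with n = 7.
Posterior ∝ λe^(−5λ) · λ^35e^(−7λ) = λ^36e^(−12λ), i.e. Gamma(shape=37, rate=12).
The mode of a Gamma(a, b) with a ≥ 1 (shape–rate) is (a−1)/b = 36/12 ≈ 3.00.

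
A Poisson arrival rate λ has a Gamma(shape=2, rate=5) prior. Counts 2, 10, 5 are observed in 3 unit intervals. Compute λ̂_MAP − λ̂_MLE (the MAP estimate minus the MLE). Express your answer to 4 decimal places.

MAP − MLE = -3.4167

Σxᵢ = 17. Posterior is Gamma(19, 8); MAP = (19−1)/8 = 18/8 ≈ 2.25000.
MLE = x̄ = 17/3 ≈ 5.66667.
Difference = 18/8 − 17/3 = -41/12 ≈ -3.4167.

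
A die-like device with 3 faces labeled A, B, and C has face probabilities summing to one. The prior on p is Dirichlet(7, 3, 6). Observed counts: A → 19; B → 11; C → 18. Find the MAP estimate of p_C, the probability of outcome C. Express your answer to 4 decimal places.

The posterior is Dirichlet(αᵢ + nᵢ) = Dirichlet(26, 14, 24).
For a Dirichlet(a₁,…,a_K) with all aᵢ > 1, the mode has j-th component (aⱼ − 1)/(Σaᵢ − K).
Here Σaᵢ = 64 and K = 3, so p_C = (24 − 1)/(64 − 3) = 23/61 ≈ 0.3770.

MAP estimate of p_C = 0.3770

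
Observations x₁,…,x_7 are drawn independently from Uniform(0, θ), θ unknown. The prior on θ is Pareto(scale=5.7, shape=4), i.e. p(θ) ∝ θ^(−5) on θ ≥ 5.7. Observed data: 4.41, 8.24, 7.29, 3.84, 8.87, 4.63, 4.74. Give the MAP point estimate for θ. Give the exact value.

θ̂_MAP = 8.87

The Uniform(0, θ) likelihood is θ^(−n) for θ ≥ max(xᵢ), zero otherwise. Here max(xᵢ) = 8.87.
Posterior ∝ θ^(−5) · θ^(−7) = θ^(−12) on θ ≥ max(5.7, 8.87) = 8.87.
This density is strictly decreasing in θ, so the posterior mode lies at the lower boundary of the support.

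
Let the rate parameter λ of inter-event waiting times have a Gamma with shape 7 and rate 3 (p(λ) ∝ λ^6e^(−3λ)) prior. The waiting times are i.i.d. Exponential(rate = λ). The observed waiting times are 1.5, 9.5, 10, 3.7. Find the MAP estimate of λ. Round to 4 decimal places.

λ̂_MAP = 0.3610

The Exponential(rate=λ) likelihood is ∝ λ^n e^(−λΣtᵢ). Here n = 4 and Σtᵢ = 1.5 + 9.5 + 10 + 3.7 = 24.7.
Posterior ∝ λ^6e^(−3λ) · λ^4e^(−24.7λ) = λ^10e^(−27.7λ), i.e. Gamma(11, 27.7).
Mode = (a−1)/b = 10/27.7 ≈ 0.3610.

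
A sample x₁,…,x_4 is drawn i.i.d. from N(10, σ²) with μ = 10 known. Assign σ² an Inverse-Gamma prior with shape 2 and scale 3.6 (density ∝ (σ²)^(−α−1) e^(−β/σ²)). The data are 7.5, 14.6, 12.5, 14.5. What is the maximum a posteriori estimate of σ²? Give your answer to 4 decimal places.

σ̂²_MAP = 6.1110

Sum of squared deviations about the known mean: SS = (7.5−10)² + (14.6−10)² + (12.5−10)² + (14.5−10)² = 53.91.
The Normal likelihood contributes (σ²)^(−n/2) exp(−SS/(2σ²)), so the posterior is Inverse-Gamma(α + n/2, β + SS/2) = Inverse-Gamma(4, 30.555).
The mode of Inverse-Gamma(a, b) is b/(a+1) = 30.555/5 ≈ 6.1110.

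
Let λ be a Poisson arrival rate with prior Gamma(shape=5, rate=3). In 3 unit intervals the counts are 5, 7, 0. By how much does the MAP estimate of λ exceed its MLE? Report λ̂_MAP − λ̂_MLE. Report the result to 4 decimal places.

MAP − MLE = -1.3333

Σxᵢ = 12. Posterior is Gamma(17, 6); MAP = (17−1)/6 = 16/6 ≈ 2.66667.
MLE = x̄ = 12/3 ≈ 4.00000.
Difference = 16/6 − 12/3 = -4/3 ≈ -1.3333.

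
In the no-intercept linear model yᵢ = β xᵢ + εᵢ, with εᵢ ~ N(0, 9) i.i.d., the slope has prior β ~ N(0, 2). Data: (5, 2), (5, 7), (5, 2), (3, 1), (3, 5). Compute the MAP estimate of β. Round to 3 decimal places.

log p(β | y) = −Σ(yᵢ − βxᵢ)²/(2·9) − β²/(2·2) + const.
Setting the derivative to zero: Σxᵢ(yᵢ − βxᵢ)/9 − β/2 = 0, so β = Σxᵢyᵢ / (Σxᵢ² + σ²/τ²).
Σxᵢyᵢ = 5·2 + 5·7 + 5·2 + 3·1 + 3·5 = 73; Σxᵢ² = 93; σ²/τ² = 4.5.
β̂_MAP = 73 / (93 + 4.5) = 73/97.5 ≈ 0.749.

β̂_MAP = 0.749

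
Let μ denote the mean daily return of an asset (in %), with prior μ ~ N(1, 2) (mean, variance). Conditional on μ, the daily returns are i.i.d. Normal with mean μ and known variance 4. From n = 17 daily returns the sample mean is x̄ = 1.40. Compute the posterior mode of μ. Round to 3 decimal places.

μ̂_MAP = 1.358

n = 17, x̄ = 1.40.
For a Normal prior and Normal likelihood with known variance, the posterior is Normal; its mode equals its mean, the precision-weighted average.
Prior precision 1/σ₀² = 1/2 = 0.5; data precision n/σ² = 17/4 = 4.25.
μ̂ = (0.5·1 + 4.25·1.4) / (0.5 + 4.25) = 6.45/4.75 = 129/95 ≈ 1.358.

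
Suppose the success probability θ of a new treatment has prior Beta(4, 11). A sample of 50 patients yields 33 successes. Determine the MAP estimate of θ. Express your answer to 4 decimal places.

θ̂_MAP = 0.5714

Prior: Beta(4, 11).
Data: 33 successes in 50 trials. The binomial likelihood contributes θ^33(1−θ)^17, so the posterior is Beta(4+33, 11+17) = Beta(37, 28).
For Beta(a, b) with a, b > 1 the mode is (a−1)/(a+b−2) = 36/63 ≈ 0.5714.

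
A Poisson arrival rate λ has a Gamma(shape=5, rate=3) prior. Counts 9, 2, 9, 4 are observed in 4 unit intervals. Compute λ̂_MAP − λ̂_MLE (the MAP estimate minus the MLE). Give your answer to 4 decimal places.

Σxᵢ = 24. Posterior is Gamma(29, 7); MAP = (29−1)/7 = 28/7 ≈ 4.00000.
MLE = x̄ = 24/4 ≈ 6.00000.
Difference = 28/7 − 24/4 = -2 ≈ -2.0000.

MAP − MLE = -2.0000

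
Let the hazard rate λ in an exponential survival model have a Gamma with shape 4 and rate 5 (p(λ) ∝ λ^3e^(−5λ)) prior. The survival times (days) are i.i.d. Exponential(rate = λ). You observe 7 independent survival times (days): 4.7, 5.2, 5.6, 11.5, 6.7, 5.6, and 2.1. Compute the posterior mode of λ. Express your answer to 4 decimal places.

λ̂_MAP = 0.2155

The Exponential(rate=λ) likelihood is ∝ λ^n e^(−λΣtᵢ). Here n = 7 and Σtᵢ = 4.7 + 5.2 + 5.6 + 11.5 + 6.7 + 5.6 + 2.1 = 41.4.
Posterior ∝ λ^3e^(−5λ) · λ^7e^(−41.4λ) = λ^10e^(−46.4λ), i.e. Gamma(11, 46.4).
Mode = (a−1)/b = 10/46.4 ≈ 0.2155.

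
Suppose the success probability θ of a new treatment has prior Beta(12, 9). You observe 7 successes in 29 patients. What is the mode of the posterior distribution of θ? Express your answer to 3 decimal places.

θ̂_MAP = 0.375

Prior: Beta(12, 9).
Data: 7 successes in 29 trials. The binomial likelihood contributes θ^7(1−θ)^22, so the posterior is Beta(12+7, 9+22) = Beta(19, 31).
For Beta(a, b) with a, b > 1 the mode is (a−1)/(a+b−2) = 18/48 ≈ 0.375.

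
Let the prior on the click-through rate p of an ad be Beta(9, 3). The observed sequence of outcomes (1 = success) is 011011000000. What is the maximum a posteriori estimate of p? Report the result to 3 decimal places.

Prior: Beta(9, 3).
Data: 4 successes in 12 trials (from the sequence). The binomial likelihood contributes p^4(1−p)^8, so the posterior is Beta(9+4, 3+8) = Beta(13, 11).
For Beta(a, b) with a, b > 1 the mode is (a−1)/(a+b−2) = 12/22 ≈ 0.545.

p̂_MAP = 0.545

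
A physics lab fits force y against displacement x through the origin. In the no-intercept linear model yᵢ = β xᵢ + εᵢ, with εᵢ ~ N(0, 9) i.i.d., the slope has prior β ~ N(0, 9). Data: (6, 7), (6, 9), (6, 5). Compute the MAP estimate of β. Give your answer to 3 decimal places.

log p(β | y) = −Σ(yᵢ − βxᵢ)²/(2·9) − β²/(2·9) + const.
Setting the derivative to zero: Σxᵢ(yᵢ − βxᵢ)/9 − β/9 = 0, so β = Σxᵢyᵢ / (Σxᵢ² + σ²/τ²).
Σxᵢyᵢ = 6·7 + 6·9 + 6·5 = 126; Σxᵢ² = 108; σ²/τ² = 1.
β̂_MAP = 126 / (108 + 1) = 126/109 ≈ 1.156.

β̂_MAP = 1.156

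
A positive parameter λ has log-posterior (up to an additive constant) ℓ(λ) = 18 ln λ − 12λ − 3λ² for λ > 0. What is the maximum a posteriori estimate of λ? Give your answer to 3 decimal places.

ℓ'(λ) = 18/λ − 12 − 6λ. Setting this to zero and multiplying by λ: 6λ² + 12λ − 18 = 0.
λ = (−12 + √(12² + 4·6·18)) / (2·6) = (−12 + √576) / 12 = (−12 + 24)/12 = 1.
ℓ''(λ) = −18/λ² − 6 < 0, confirming a maximum.

λ̂_MAP = 1.000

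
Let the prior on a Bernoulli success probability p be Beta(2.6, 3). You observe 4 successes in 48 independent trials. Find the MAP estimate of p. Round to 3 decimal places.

p̂_MAP = 0.109

Prior: Beta(2.6, 3).
Data: 4 successes in 48 trials. The binomial likelihood contributes p^4(1−p)^44, so the posterior is Beta(2.6+4, 3+44) = Beta(6.6, 47).
For Beta(a, b) with a, b > 1 the mode is (a−1)/(a+b−2) = 5.6/51.6 ≈ 0.109.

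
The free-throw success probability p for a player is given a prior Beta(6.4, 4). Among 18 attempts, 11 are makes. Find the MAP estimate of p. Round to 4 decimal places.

Prior: Beta(6.4, 4).
Data: 11 successes in 18 trials. The binomial likelihood contributes p^11(1−p)^7, so the posterior is Beta(6.4+11, 4+7) = Beta(17.4, 11).
For Beta(a, b) with a, b > 1 the mode is (a−1)/(a+b−2) = 16.4/26.4 ≈ 0.6212.

p̂_MAP = 0.6212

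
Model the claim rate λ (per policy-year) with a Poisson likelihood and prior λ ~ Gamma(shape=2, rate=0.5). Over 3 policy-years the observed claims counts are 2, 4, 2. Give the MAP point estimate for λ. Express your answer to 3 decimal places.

λ̂_MAP = 2.571

Σxᵢ = 2+4+2 = 8, with n = 3.
Posterior ∝ λe^(−0.5λ) · λ^8e^(−3λ) = λ^9e^(−3.5λ), i.e. Gamma(shape=10, rate=3.5).
The mode of a Gamma(a, b) with a ≥ 1 (shape–rate) is (a−1)/b = 9/3.5 ≈ 2.571.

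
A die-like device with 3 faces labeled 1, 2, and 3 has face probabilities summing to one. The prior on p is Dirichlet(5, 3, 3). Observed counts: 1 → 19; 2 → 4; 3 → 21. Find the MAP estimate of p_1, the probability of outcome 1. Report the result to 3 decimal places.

MAP estimate: 0.442

The posterior is Dirichlet(αᵢ + nᵢ) = Dirichlet(24, 7, 24).
For a Dirichlet(a₁,…,a_K) with all aᵢ > 1, the mode has j-th component (aⱼ − 1)/(Σaᵢ − K).
Here Σaᵢ = 55 and K = 3, so p_1 = (24 − 1)/(55 − 3) = 23/52 ≈ 0.442.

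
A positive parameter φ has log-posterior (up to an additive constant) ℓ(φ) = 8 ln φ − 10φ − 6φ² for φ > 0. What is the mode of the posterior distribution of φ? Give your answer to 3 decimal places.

ℓ'(φ) = 8/φ − 10 − 12φ. Setting this to zero and multiplying by φ: 12φ² + 10φ − 8 = 0.
φ = (−10 + √(10² + 4·12·8)) / (2·12) = (−10 + √484) / 24 = (−10 + 22)/24 = 1/2.
ℓ''(φ) = −8/φ² − 12 < 0, confirming a maximum.

φ̂_MAP = 0.500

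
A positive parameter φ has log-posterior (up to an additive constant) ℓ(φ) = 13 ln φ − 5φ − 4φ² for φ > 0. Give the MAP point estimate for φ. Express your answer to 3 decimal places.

ℓ'(φ) = 13/φ − 5 − 8φ. Setting this to zero and multiplying by φ: 8φ² + 5φ − 13 = 0.
φ = (−5 + √(5² + 4·8·13)) / (2·8) = (−5 + √441) / 16 = (−5 + 21)/16 = 1.
ℓ''(φ) = −13/φ² − 8 < 0, confirming a maximum.

φ̂_MAP = 1.000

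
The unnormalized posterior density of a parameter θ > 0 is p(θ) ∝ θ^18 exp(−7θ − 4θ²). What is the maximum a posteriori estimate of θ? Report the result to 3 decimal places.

θ̂_MAP = 1.125

ℓ'(θ) = 18/θ − 7 − 8θ. Setting this to zero and multiplying by θ: 8θ² + 7θ − 18 = 0.
θ = (−7 + √(7² + 4·8·18)) / (2·8) = (−7 + √625) / 16 = (−7 + 25)/16 = 9/8.
ℓ''(θ) = −18/θ² − 8 < 0, confirming a maximum.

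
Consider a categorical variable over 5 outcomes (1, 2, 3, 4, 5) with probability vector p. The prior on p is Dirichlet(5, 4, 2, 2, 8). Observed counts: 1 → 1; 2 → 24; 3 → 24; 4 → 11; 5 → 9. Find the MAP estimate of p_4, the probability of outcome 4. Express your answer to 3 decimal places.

MAP estimate: 0.141

The posterior is Dirichlet(αᵢ + nᵢ) = Dirichlet(6, 28, 26, 13, 17).
For a Dirichlet(a₁,…,a_K) with all aᵢ > 1, the mode has j-th component (aⱼ − 1)/(Σaᵢ − K).
Here Σaᵢ = 90 and K = 5, so p_4 = (13 − 1)/(90 − 5) = 12/85 ≈ 0.141.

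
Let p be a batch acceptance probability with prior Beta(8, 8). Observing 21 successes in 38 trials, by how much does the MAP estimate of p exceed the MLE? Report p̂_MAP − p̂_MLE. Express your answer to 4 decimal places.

Posterior is Beta(29, 25); MAP = (29−1)/(54−2) = 28/52 ≈ 0.53846.
MLE ignores the prior: p̂_MLE = k/n = 21/38 ≈ 0.55263.
Difference = 28/52 − 21/38 = -7/494 ≈ -0.0142.

MAP − MLE = -0.0142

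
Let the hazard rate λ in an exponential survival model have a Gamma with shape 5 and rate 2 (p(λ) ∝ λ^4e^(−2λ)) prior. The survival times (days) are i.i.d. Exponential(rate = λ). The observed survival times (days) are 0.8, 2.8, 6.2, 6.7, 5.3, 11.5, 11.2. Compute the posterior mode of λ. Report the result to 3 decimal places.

The Exponential(rate=λ) likelihood is ∝ λ^n e^(−λΣtᵢ). Here n = 7 and Σtᵢ = 0.8 + 2.8 + 6.2 + 6.7 + 5.3 + 11.5 + 11.2 = 44.5.
Posterior ∝ λ^4e^(−2λ) · λ^7e^(−44.5λ) = λ^11e^(−46.5λ), i.e. Gamma(12, 46.5).
Mode = (a−1)/b = 11/46.5 ≈ 0.237.

λ̂_MAP = 0.237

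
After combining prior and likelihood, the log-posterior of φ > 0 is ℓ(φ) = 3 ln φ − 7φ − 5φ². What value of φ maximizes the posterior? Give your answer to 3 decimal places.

ℓ'(φ) = 3/φ − 7 − 10φ. Setting this to zero and multiplying by φ: 10φ² + 7φ − 3 = 0.
φ = (−7 + √(7² + 4·10·3)) / (2·10) = (−7 + √169) / 20 = (−7 + 13)/20 = 3/10.
ℓ''(φ) = −3/φ² − 10 < 0, confirming a maximum.

φ̂_MAP = 0.300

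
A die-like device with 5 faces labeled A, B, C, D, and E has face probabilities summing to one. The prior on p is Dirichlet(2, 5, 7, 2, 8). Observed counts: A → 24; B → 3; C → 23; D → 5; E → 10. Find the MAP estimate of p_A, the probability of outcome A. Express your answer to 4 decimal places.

The posterior is Dirichlet(αᵢ + nᵢ) = Dirichlet(26, 8, 30, 7, 18).
For a Dirichlet(a₁,…,a_K) with all aᵢ > 1, the mode has j-th component (aⱼ − 1)/(Σaᵢ − K).
Here Σaᵢ = 89 and K = 5, so p_A = (26 − 1)/(89 − 5) = 25/84 ≈ 0.2976.

MAP estimate of p_A = 0.2976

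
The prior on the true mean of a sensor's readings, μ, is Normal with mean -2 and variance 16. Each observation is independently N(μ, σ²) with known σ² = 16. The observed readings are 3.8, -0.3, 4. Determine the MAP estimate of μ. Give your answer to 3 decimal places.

μ̂_MAP = 1.375

n = 3; x̄ = (3.8 + (-0.3) + 4)/3 = 7.5/3 = 2.5.
For a Normal prior and Normal likelihood with known variance, the posterior is Normal; its mode equals its mean, the precision-weighted average.
Prior precision 1/σ₀² = 1/16 = 0.0625; data precision n/σ² = 3/16 = 0.1875.
μ̂ = (0.0625·(-2) + 0.1875·2.5) / (0.0625 + 0.1875) = 0.34375/0.25 = 1.375.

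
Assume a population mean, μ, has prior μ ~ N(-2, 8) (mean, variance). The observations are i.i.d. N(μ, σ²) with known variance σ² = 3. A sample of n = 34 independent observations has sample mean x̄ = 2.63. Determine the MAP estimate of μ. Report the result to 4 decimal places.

n = 34, x̄ = 2.63.
For a Normal prior and Normal likelihood with known variance, the posterior is Normal; its mode equals its mean, the precision-weighted average.
Prior precision 1/σ₀² = 1/8 = 0.125; data precision n/σ² = 34/3.
μ̂ = (0.125·(-2) + (34/3)·2.63) / (0.125 + 34/3) = (8867/300)/(275/24) = 17734/6875 ≈ 2.5795.

μ̂_MAP = 2.5795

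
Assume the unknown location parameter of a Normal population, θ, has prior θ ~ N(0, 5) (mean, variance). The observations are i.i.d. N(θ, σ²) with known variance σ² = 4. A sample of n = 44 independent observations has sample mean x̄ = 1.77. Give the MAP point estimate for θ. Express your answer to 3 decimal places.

θ̂_MAP = 1.738

n = 44, x̄ = 1.77.
For a Normal prior and Normal likelihood with known variance, the posterior is Normal; its mode equals its mean, the precision-weighted average.
Prior precision 1/σ₀² = 1/5 = 0.2; data precision n/σ² = 44/4 = 11.
θ̂ = (0.2·0 + 11·1.77) / (0.2 + 11) = 19.47/11.2 = 1947/1120 ≈ 1.738.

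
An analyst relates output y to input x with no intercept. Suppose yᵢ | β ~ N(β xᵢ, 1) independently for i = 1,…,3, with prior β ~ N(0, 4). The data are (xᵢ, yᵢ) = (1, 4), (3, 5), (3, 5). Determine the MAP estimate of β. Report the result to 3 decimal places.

β̂_MAP = 1.766

log p(β | y) = −Σ(yᵢ − βxᵢ)²/(2·1) − β²/(2·4) + const.
Setting the derivative to zero: Σxᵢ(yᵢ − βxᵢ)/1 − β/4 = 0, so β = Σxᵢyᵢ / (Σxᵢ² + σ²/τ²).
Σxᵢyᵢ = 1·4 + 3·5 + 3·5 = 34; Σxᵢ² = 19; σ²/τ² = 0.25.
β̂_MAP = 34 / (19 + 0.25) = 34/19.25 ≈ 1.766.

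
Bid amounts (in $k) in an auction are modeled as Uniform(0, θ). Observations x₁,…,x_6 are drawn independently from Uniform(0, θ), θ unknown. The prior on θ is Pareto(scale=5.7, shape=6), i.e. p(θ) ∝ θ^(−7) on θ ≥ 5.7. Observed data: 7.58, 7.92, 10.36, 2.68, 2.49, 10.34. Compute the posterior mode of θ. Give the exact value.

θ̂_MAP = 10.36

The Uniform(0, θ) likelihood is θ^(−n) for θ ≥ max(xᵢ), zero otherwise. Here max(xᵢ) = 10.36.
Posterior ∝ θ^(−7) · θ^(−6) = θ^(−13) on θ ≥ max(5.7, 10.36) = 10.36.
This density is strictly decreasing in θ, so the posterior mode lies at the lower boundary of the support.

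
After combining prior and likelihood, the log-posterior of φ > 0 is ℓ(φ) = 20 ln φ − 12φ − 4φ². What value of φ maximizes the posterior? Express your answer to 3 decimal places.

φ̂_MAP = 1.000

ℓ'(φ) = 20/φ − 12 − 8φ. Setting this to zero and multiplying by φ: 8φ² + 12φ − 20 = 0.
φ = (−12 + √(12² + 4·8·20)) / (2·8) = (−12 + √784) / 16 = (−12 + 28)/16 = 1.
ℓ''(φ) = −20/φ² − 8 < 0, confirming a maximum.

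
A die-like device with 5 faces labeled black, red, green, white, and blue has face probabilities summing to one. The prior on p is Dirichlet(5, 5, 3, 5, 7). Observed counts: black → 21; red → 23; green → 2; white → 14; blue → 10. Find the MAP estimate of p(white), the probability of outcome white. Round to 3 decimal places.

The posterior is Dirichlet(αᵢ + nᵢ) = Dirichlet(26, 28, 5, 19, 17).
For a Dirichlet(a₁,…,a_K) with all aᵢ > 1, the mode has j-th component (aⱼ − 1)/(Σaᵢ − K).
Here Σaᵢ = 95 and K = 5, so p(white) = (19 − 1)/(95 − 5) = 18/90 ≈ 0.200.

MAP estimate of p(white) = 0.200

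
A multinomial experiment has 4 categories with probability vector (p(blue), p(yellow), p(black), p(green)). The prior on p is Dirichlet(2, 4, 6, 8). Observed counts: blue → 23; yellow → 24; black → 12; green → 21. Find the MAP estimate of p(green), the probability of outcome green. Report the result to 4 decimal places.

The posterior is Dirichlet(αᵢ + nᵢ) = Dirichlet(25, 28, 18, 29).
For a Dirichlet(a₁,…,a_K) with all aᵢ > 1, the mode has j-th component (aⱼ − 1)/(Σaᵢ − K).
Here Σaᵢ = 100 and K = 4, so p(green) = (29 − 1)/(100 − 4) = 28/96 ≈ 0.2917.

MAP estimate of p(green) = 0.2917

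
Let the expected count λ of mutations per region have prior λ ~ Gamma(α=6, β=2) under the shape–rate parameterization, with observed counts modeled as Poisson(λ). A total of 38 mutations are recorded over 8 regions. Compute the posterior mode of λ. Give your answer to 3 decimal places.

Σxᵢ = 38, n = 8.
Posterior ∝ λ^5e^(−2λ) · λ^38e^(−8λ) = λ^43e^(−10λ), i.e. Gamma(shape=44, rate=10).
The mode of a Gamma(a, b) with a ≥ 1 (shape–rate) is (a−1)/b = 43/10 ≈ 4.300.

λ̂_MAP = 4.300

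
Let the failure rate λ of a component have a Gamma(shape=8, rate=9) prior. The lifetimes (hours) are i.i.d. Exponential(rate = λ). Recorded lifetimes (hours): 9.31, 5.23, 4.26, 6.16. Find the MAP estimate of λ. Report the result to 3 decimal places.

The Exponential(rate=λ) likelihood is ∝ λ^n e^(−λΣtᵢ). Here n = 4 and Σtᵢ = 9.31 + 5.23 + 4.26 + 6.16 = 24.96.
Posterior ∝ λ^7e^(−9λ) · λ^4e^(−24.96λ) = λ^11e^(−33.96λ), i.e. Gamma(12, 33.96).
Mode = (a−1)/b = 11/33.96 ≈ 0.324.

λ̂_MAP = 0.324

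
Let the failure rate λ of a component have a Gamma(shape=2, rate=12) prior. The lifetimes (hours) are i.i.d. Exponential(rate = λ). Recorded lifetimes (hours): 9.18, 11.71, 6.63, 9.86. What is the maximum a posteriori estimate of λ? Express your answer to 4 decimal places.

λ̂_MAP = 0.1013

The Exponential(rate=λ) likelihood is ∝ λ^n e^(−λΣtᵢ). Here n = 4 and Σtᵢ = 9.18 + 11.71 + 6.63 + 9.86 = 37.38.
Posterior ∝ λe^(−12λ) · λ^4e^(−37.38λ) = λ^5e^(−49.38λ), i.e. Gamma(6, 49.38).
Mode = (a−1)/b = 5/49.38 ≈ 0.1013.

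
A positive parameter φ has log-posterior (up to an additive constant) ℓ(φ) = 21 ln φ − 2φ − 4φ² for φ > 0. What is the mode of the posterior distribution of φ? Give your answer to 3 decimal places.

ℓ'(φ) = 21/φ − 2 − 8φ. Setting this to zero and multiplying by φ: 8φ² + 2φ − 21 = 0.
φ = (−2 + √(2² + 4·8·21)) / (2·8) = (−2 + √676) / 16 = (−2 + 26)/16 = 3/2.
ℓ''(φ) = −21/φ² − 8 < 0, confirming a maximum.

φ̂_MAP = 1.500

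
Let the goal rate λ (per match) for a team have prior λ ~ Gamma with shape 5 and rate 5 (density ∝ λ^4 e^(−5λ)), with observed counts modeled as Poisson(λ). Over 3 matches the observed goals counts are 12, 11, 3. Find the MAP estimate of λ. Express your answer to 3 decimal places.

λ̂_MAP = 3.750

Σxᵢ = 12+11+3 = 26, with n = 3.
Posterior ∝ λ^4e^(−5λ) · λ^26e^(−3λ) = λ^30e^(−8λ), i.e. Gamma(shape=31, rate=8).
The mode of a Gamma(a, b) with a ≥ 1 (shape–rate) is (a−1)/b = 30/8 ≈ 3.750.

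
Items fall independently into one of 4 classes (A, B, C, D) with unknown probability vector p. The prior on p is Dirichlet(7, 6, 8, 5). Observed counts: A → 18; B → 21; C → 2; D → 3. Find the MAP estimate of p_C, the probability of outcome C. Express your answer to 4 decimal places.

The posterior is Dirichlet(αᵢ + nᵢ) = Dirichlet(25, 27, 10, 8).
For a Dirichlet(a₁,…,a_K) with all aᵢ > 1, the mode has j-th component (aⱼ − 1)/(Σaᵢ − K).
Here Σaᵢ = 70 and K = 4, so p_C = (10 − 1)/(70 − 4) = 9/66 ≈ 0.1364.

MAP estimate of p_C = 0.1364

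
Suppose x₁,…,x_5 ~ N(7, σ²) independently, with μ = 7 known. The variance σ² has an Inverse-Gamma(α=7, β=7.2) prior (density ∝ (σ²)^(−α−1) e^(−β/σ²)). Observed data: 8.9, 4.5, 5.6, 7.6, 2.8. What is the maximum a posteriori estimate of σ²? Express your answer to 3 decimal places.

σ̂²_MAP = 2.106

Sum of squared deviations about the known mean: SS = (8.9−7)² + (4.5−7)² + (5.6−7)² + (7.6−7)² + (2.8−7)² = 29.82.
The Normal likelihood contributes (σ²)^(−n/2) exp(−SS/(2σ²)), so the posterior is Inverse-Gamma(α + n/2, β + SS/2) = Inverse-Gamma(9.5, 22.11).
The mode of Inverse-Gamma(a, b) is b/(a+1) = 22.11/10.5 ≈ 2.106.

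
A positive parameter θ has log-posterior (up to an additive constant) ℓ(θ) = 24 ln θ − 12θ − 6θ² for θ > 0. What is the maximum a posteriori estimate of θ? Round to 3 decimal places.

θ̂_MAP = 1.000

ℓ'(θ) = 24/θ − 12 − 12θ. Setting this to zero and multiplying by θ: 12θ² + 12θ − 24 = 0.
θ = (−12 + √(12² + 4·12·24)) / (2·12) = (−12 + √1296) / 24 = (−12 + 36)/24 = 1.
ℓ''(θ) = −24/θ² − 12 < 0, confirming a maximum.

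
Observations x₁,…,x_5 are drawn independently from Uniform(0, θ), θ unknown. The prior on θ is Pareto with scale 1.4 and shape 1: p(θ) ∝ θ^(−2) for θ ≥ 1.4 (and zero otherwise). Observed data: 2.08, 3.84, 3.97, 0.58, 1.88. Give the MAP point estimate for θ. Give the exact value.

The Uniform(0, θ) likelihood is θ^(−n) for θ ≥ max(xᵢ), zero otherwise. Here max(xᵢ) = 3.97.
Posterior ∝ θ^(−2) · θ^(−5) = θ^(−7) on θ ≥ max(1.4, 3.97) = 3.97.
This density is strictly decreasing in θ, so the posterior mode lies at the lower boundary of the support.

θ̂_MAP = 3.97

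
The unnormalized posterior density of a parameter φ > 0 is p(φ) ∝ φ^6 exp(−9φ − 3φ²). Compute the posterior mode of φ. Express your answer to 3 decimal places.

φ̂_MAP = 0.500

ℓ'(φ) = 6/φ − 9 − 6φ. Setting this to zero and multiplying by φ: 6φ² + 9φ − 6 = 0.
φ = (−9 + √(9² + 4·6·6)) / (2·6) = (−9 + √225) / 12 = (−9 + 15)/12 = 1/2.
ℓ''(φ) = −6/φ² − 6 < 0, confirming a maximum.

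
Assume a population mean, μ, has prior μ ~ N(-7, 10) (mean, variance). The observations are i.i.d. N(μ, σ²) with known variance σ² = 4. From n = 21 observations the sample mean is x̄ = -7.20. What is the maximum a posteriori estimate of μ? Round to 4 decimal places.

μ̂_MAP = -7.1963

n = 21, x̄ = -7.20.
For a Normal prior and Normal likelihood with known variance, the posterior is Normal; its mode equals its mean, the precision-weighted average.
Prior precision 1/σ₀² = 1/10 = 0.1; data precision n/σ² = 21/4 = 5.25.
μ̂ = (0.1·(-7) + 5.25·(-7.2)) / (0.1 + 5.25) = (-38.5)/5.35 = -770/107 ≈ -7.1963.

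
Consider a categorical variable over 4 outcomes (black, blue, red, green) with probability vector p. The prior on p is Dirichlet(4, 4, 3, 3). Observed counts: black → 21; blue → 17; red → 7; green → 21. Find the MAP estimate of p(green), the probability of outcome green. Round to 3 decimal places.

MAP estimate of p(green) = 0.303

The posterior is Dirichlet(αᵢ + nᵢ) = Dirichlet(25, 21, 10, 24).
For a Dirichlet(a₁,…,a_K) with all aᵢ > 1, the mode has j-th component (aⱼ − 1)/(Σaᵢ − K).
Here Σaᵢ = 80 and K = 4, so p(green) = (24 − 1)/(80 − 4) = 23/76 ≈ 0.303.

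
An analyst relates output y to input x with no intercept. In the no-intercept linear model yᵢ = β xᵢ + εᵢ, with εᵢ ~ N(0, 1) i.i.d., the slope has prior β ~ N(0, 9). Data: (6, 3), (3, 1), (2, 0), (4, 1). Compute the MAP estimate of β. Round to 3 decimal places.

log p(β | y) = −Σ(yᵢ − βxᵢ)²/(2·1) − β²/(2·9) + const.
Setting the derivative to zero: Σxᵢ(yᵢ − βxᵢ)/1 − β/9 = 0, so β = Σxᵢyᵢ / (Σxᵢ² + σ²/τ²).
Σxᵢyᵢ = 6·3 + 3·1 + 2·0 + 4·1 = 25; Σxᵢ² = 65; σ²/τ² = 1/9.
β̂_MAP = 25 / (65 + 1/9) = 25/(586/9) = 225/586 ≈ 0.384.

β̂_MAP = 0.384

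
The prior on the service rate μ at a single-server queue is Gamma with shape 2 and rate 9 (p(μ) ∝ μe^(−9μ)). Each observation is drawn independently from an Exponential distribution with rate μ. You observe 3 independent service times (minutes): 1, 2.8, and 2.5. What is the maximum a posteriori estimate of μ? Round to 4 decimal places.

The Exponential(rate=μ) likelihood is ∝ μ^n e^(−μΣtᵢ). Here n = 3 and Σtᵢ = 1 + 2.8 + 2.5 = 6.3.
Posterior ∝ μe^(−9μ) · μ^3e^(−6.3μ) = μ^4e^(−15.3μ), i.e. Gamma(5, 15.3).
Mode = (a−1)/b = 4/15.3 ≈ 0.2614.

μ̂_MAP = 0.2614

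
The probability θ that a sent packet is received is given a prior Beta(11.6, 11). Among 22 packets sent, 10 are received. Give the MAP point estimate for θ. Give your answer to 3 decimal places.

θ̂_MAP = 0.484

Prior: Beta(11.6, 11).
Data: 10 successes in 22 trials. The binomial likelihood contributes θ^10(1−θ)^12, so the posterior is Beta(11.6+10, 11+12) = Beta(21.6, 23).
For Beta(a, b) with a, b > 1 the mode is (a−1)/(a+b−2) = 20.6/42.6 ≈ 0.484.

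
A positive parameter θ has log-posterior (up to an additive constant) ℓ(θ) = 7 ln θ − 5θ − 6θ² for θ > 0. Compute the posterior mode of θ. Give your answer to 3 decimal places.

θ̂_MAP = 0.583

ℓ'(θ) = 7/θ − 5 − 12θ. Setting this to zero and multiplying by θ: 12θ² + 5θ − 7 = 0.
θ = (−5 + √(5² + 4·12·7)) / (2·12) = (−5 + √361) / 24 = (−5 + 19)/24 = 7/12.
ℓ''(θ) = −7/θ² − 12 < 0, confirming a maximum.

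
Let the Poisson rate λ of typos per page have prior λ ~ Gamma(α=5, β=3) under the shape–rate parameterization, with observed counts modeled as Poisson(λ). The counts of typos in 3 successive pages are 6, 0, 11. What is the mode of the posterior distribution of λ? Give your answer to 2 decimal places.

Σxᵢ = 6+0+11 = 17, with n = 3.
Posterior ∝ λ^4e^(−3λ) · λ^17e^(−3λ) = λ^21e^(−6λ), i.e. Gamma(shape=22, rate=6).
The mode of a Gamma(a, b) with a ≥ 1 (shape–rate) is (a−1)/b = 21/6 ≈ 3.50.

λ̂_MAP = 3.50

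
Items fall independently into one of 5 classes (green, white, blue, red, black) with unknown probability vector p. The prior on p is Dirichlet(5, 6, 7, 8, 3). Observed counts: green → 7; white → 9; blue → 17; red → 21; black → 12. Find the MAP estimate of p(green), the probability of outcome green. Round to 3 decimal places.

The posterior is Dirichlet(αᵢ + nᵢ) = Dirichlet(12, 15, 24, 29, 15).
For a Dirichlet(a₁,…,a_K) with all aᵢ > 1, the mode has j-th component (aⱼ − 1)/(Σaᵢ − K).
Here Σaᵢ = 95 and K = 5, so p(green) = (12 − 1)/(95 − 5) = 11/90 ≈ 0.122.

MAP estimate of p(green) = 0.122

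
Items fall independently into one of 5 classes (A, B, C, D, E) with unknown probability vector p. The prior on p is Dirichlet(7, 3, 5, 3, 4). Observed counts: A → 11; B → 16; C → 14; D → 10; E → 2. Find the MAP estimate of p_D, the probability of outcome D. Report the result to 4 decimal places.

MAP estimate of p_D = 0.1714

The posterior is Dirichlet(αᵢ + nᵢ) = Dirichlet(18, 19, 19, 13, 6).
For a Dirichlet(a₁,…,a_K) with all aᵢ > 1, the mode has j-th component (aⱼ − 1)/(Σaᵢ − K).
Here Σaᵢ = 75 and K = 5, so p_D = (13 − 1)/(75 − 5) = 12/70 ≈ 0.1714.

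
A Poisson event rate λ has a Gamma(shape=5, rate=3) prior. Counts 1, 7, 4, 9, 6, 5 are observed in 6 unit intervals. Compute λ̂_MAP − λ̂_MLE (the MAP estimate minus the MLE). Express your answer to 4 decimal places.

MAP − MLE = -1.3333

Σxᵢ = 32. Posterior is Gamma(37, 9); MAP = (37−1)/9 = 36/9 ≈ 4.00000.
MLE = x̄ = 32/6 ≈ 5.33333.
Difference = 36/9 − 32/6 = -4/3 ≈ -1.3333.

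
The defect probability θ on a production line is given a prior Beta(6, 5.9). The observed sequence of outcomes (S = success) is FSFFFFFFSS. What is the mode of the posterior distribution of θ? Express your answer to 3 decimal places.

θ̂_MAP = 0.402

Prior: Beta(6, 5.9).
Data: 3 successes in 10 trials (from the sequence). The binomial likelihood contributes θ^3(1−θ)^7, so the posterior is Beta(6+3, 5.9+7) = Beta(9, 12.9).
For Beta(a, b) with a, b > 1 the mode is (a−1)/(a+b−2) = 8/19.9 ≈ 0.402.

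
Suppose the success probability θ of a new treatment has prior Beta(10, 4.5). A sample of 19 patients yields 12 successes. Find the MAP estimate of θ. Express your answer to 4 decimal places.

Prior: Beta(10, 4.5).
Data: 12 successes in 19 trials. The binomial likelihood contributes θ^12(1−θ)^7, so the posterior is Beta(10+12, 4.5+7) = Beta(22, 11.5).
For Beta(a, b) with a, b > 1 the mode is (a−1)/(a+b−2) = 21/31.5 ≈ 0.6667.

θ̂_MAP = 0.6667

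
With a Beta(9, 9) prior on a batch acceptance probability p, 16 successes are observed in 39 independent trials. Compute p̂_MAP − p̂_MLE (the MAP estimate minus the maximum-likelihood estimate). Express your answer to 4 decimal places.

MAP − MLE = 0.0261

Posterior is Beta(25, 32); MAP = (25−1)/(57−2) = 24/55 ≈ 0.43636.
MLE ignores the prior: p̂_MLE = k/n = 16/39 ≈ 0.41026.
Difference = 24/55 − 16/39 = 56/2145 ≈ 0.0261.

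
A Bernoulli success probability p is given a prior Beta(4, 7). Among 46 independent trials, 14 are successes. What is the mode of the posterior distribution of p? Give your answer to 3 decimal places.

Prior: Beta(4, 7).
Data: 14 successes in 46 trials. The binomial likelihood contributes p^14(1−p)^32, so the posterior is Beta(4+14, 7+32) = Beta(18, 39).
For Beta(a, b) with a, b > 1 the mode is (a−1)/(a+b−2) = 17/55 ≈ 0.309.

p̂_MAP = 0.309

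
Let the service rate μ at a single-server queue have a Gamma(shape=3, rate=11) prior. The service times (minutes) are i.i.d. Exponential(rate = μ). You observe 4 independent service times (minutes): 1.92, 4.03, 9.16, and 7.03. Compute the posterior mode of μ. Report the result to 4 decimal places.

μ̂_MAP = 0.1811

The Exponential(rate=μ) likelihood is ∝ μ^n e^(−μΣtᵢ). Here n = 4 and Σtᵢ = 1.92 + 4.03 + 9.16 + 7.03 = 22.14.
Posterior ∝ μ^2e^(−11μ) · μ^4e^(−22.14μ) = μ^6e^(−33.14μ), i.e. Gamma(7, 33.14).
Mode = (a−1)/b = 6/33.14 ≈ 0.1811.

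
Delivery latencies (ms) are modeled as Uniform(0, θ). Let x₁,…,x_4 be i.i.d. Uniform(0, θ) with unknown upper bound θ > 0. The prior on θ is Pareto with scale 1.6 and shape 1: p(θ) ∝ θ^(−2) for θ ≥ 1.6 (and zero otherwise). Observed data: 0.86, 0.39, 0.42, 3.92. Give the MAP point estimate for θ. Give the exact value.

The Uniform(0, θ) likelihood is θ^(−n) for θ ≥ max(xᵢ), zero otherwise. Here max(xᵢ) = 3.92.
Posterior ∝ θ^(−2) · θ^(−4) = θ^(−6) on θ ≥ max(1.6, 3.92) = 3.92.
This density is strictly decreasing in θ, so the posterior mode lies at the lower boundary of the support.

θ̂_MAP = 3.92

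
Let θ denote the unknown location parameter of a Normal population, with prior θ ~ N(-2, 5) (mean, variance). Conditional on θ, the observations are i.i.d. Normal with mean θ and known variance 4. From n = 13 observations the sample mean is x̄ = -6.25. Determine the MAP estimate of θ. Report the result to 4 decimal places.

n = 13, x̄ = -6.25.
For a Normal prior and Normal likelihood with known variance, the posterior is Normal; its mode equals its mean, the precision-weighted average.
Prior precision 1/σ₀² = 1/5 = 0.2; data precision n/σ² = 13/4 = 3.25.
θ̂ = (0.2·(-2) + 3.25·(-6.25)) / (0.2 + 3.25) = (-20.7125)/3.45 = -1657/276 ≈ -6.0036.

θ̂_MAP = -6.0036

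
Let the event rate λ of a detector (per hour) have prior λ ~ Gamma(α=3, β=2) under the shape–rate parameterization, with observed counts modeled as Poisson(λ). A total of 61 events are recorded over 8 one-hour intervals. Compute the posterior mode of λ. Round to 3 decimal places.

Σxᵢ = 61, n = 8.
Posterior ∝ λ^2e^(−2λ) · λ^61e^(−8λ) = λ^63e^(−10λ), i.e. Gamma(shape=64, rate=10).
The mode of a Gamma(a, b) with a ≥ 1 (shape–rate) is (a−1)/b = 63/10 ≈ 6.300.

λ̂_MAP = 6.300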